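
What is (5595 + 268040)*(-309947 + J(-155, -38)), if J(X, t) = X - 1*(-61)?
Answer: -84838069035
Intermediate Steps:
J(X, t) = 61 + X (J(X, t) = X + 61 = 61 + X)
(5595 + 268040)*(-309947 + J(-155, -38)) = (5595 + 268040)*(-309947 + (61 - 155)) = 273635*(-309947 - 94) = 273635*(-310041) = -84838069035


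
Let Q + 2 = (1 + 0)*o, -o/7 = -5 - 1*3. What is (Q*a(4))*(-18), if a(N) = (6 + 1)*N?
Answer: -27216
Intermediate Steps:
o = 56 (o = -7*(-5 - 1*3) = -7*(-5 - 3) = -7*(-8) = 56)
a(N) = 7*N
Q = 54 (Q = -2 + (1 + 0)*56 = -2 + 1*56 = -2 + 56 = 54)
(Q*a(4))*(-18) = (54*(7*4))*(-18) = (54*28)*(-18) = 1512*(-18) = -27216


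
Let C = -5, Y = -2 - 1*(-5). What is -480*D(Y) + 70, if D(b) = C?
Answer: 2470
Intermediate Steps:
Y = 3 (Y = -2 + 5 = 3)
D(b) = -5
-480*D(Y) + 70 = -480*(-5) + 70 = 2400 + 70 = 2470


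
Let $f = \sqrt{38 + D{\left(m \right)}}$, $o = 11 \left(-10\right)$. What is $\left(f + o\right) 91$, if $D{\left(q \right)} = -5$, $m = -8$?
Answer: $-10010 + 91 \sqrt{33} \approx -9487.3$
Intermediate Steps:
$o = -110$
$f = \sqrt{33}$ ($f = \sqrt{38 - 5} = \sqrt{33} \approx 5.7446$)
$\left(f + o\right) 91 = \left(\sqrt{33} - 110\right) 91 = \left(-110 + \sqrt{33}\right) 91 = -10010 + 91 \sqrt{33}$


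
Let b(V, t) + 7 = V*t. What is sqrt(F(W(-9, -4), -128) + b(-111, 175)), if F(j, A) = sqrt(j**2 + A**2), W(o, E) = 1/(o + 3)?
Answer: sqrt(-699552 + 30*sqrt(23593))/6 ≈ 138.94*I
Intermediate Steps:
W(o, E) = 1/(3 + o)
b(V, t) = -7 + V*t
F(j, A) = sqrt(A**2 + j**2)
sqrt(F(W(-9, -4), -128) + b(-111, 175)) = sqrt(sqrt((-128)**2 + (1/(3 - 9))**2) + (-7 - 111*175)) = sqrt(sqrt(16384 + (1/(-6))**2) + (-7 - 19425)) = sqrt(sqrt(16384 + (-1/6)**2) - 19432) = sqrt(sqrt(16384 + 1/36) - 19432) = sqrt(sqrt(589825/36) - 19432) = sqrt(5*sqrt(23593)/6 - 19432) = sqrt(-19432 + 5*sqrt(23593)/6)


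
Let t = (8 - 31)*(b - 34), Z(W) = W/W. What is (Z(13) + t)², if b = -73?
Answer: 6061444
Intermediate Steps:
Z(W) = 1
t = 2461 (t = (8 - 31)*(-73 - 34) = -23*(-107) = 2461)
(Z(13) + t)² = (1 + 2461)² = 2462² = 6061444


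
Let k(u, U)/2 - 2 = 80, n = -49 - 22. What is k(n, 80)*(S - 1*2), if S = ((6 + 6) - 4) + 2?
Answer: 1312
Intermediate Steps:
n = -71
S = 10 (S = (12 - 4) + 2 = 8 + 2 = 10)
k(u, U) = 164 (k(u, U) = 4 + 2*80 = 4 + 160 = 164)
k(n, 80)*(S - 1*2) = 164*(10 - 1*2) = 164*(10 - 2) = 164*8 = 1312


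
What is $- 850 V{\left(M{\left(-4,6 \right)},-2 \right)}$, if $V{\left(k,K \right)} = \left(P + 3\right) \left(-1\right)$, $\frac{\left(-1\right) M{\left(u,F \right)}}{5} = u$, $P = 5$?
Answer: $6800$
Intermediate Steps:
$M{\left(u,F \right)} = - 5 u$
$V{\left(k,K \right)} = -8$ ($V{\left(k,K \right)} = \left(5 + 3\right) \left(-1\right) = 8 \left(-1\right) = -8$)
$- 850 V{\left(M{\left(-4,6 \right)},-2 \right)} = \left(-850\right) \left(-8\right) = 6800$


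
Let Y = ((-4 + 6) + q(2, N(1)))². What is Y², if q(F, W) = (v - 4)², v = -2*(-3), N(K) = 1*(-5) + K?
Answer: 1296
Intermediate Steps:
N(K) = -5 + K
v = 6
q(F, W) = 4 (q(F, W) = (6 - 4)² = 2² = 4)
Y = 36 (Y = ((-4 + 6) + 4)² = (2 + 4)² = 6² = 36)
Y² = 36² = 1296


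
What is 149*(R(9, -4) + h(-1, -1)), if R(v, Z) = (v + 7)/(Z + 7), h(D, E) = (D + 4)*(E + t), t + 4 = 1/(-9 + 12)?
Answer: -3874/3 ≈ -1291.3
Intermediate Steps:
t = -11/3 (t = -4 + 1/(-9 + 12) = -4 + 1/3 = -4 + ⅓ = -11/3 ≈ -3.6667)
h(D, E) = (4 + D)*(-11/3 + E) (h(D, E) = (D + 4)*(E - 11/3) = (4 + D)*(-11/3 + E))
R(v, Z) = (7 + v)/(7 + Z)
149*(R(9, -4) + h(-1, -1)) = 149*((7 + 9)/(7 - 4) + (-44/3 + 4*(-1) - 11/3*(-1) - 1*(-1))) = 149*(16/3 + (-44/3 - 4 + 11/3 + 1)) = 149*((⅓)*16 - 14) = 149*(16/3 - 14) = 149*(-26/3) = -3874/3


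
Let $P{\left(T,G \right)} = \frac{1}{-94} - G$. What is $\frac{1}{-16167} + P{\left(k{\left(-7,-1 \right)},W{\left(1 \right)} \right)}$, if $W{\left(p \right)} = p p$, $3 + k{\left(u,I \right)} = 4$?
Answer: $- \frac{1535959}{1519698} \approx -1.0107$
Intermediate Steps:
$k{\left(u,I \right)} = 1$ ($k{\left(u,I \right)} = -3 + 4 = 1$)
$W{\left(p \right)} = p^{2}$
$P{\left(T,G \right)} = - \frac{1}{94} - G$
$\frac{1}{-16167} + P{\left(k{\left(-7,-1 \right)},W{\left(1 \right)} \right)} = \frac{1}{-16167} - \frac{95}{94} = - \frac{1}{16167} - \frac{95}{94} = - \frac{1535959}{1519698}$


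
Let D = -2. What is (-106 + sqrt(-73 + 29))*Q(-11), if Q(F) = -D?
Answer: -212 + 4*I*sqrt(11) ≈ -212.0 + 13.266*I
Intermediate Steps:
Q(F) = 2 (Q(F) = -1*(-2) = 2)
(-106 + sqrt(-73 + 29))*Q(-11) = (-106 + sqrt(-73 + 29))*2 = (-106 + sqrt(-44))*2 = (-106 + 2*I*sqrt(11))*2 = -212 + 4*I*sqrt(11)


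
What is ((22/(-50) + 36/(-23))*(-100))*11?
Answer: 50732/23 ≈ 2205.7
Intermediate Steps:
((22/(-50) + 36/(-23))*(-100))*11 = ((22*(-1/50) + 36*(-1/23))*(-100))*11 = ((-11/25 - 36/23)*(-100))*11 = -1153/575*(-100)*11 = (4612/23)*11 = 50732/23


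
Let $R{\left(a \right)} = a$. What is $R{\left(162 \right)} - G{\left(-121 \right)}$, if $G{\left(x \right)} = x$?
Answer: $283$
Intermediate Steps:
$R{\left(162 \right)} - G{\left(-121 \right)} = 162 - -121 = 162 + 121 = 283$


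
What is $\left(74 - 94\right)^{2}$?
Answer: $400$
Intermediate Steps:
$\left(74 - 94\right)^{2} = \left(-20\right)^{2} = 400$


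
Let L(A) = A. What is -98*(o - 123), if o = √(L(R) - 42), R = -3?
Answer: 12054 - 294*I*√5 ≈ 12054.0 - 657.4*I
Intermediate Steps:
o = 3*I*√5 (o = √(-3 - 42) = √(-45) = 3*I*√5 ≈ 6.7082*I)
-98*(o - 123) = -98*(3*I*√5 - 123) = -98*(-123 + 3*I*√5) = 12054 - 294*I*√5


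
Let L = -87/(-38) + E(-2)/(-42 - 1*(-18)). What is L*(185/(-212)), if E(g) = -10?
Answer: -114145/48336 ≈ -2.3615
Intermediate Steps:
L = 617/228 (L = -87/(-38) - 10/(-42 - 1*(-18)) = -87*(-1/38) - 10/(-42 + 18) = 87/38 - 10/(-24) = 87/38 - 10*(-1/24) = 87/38 + 5/12 = 617/228 ≈ 2.7061)
L*(185/(-212)) = 617*(185/(-212))/228 = 617*(185*(-1/212))/228 = (617/228)*(-185/212) = -114145/48336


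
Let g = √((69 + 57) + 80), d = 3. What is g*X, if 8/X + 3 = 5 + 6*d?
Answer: 2*√206/5 ≈ 5.7411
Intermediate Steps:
g = √206 (g = √(126 + 80) = √206 ≈ 14.353)
X = ⅖ (X = 8/(-3 + (5 + 6*3)) = 8/(-3 + (5 + 18)) = 8/(-3 + 23) = 8/20 = 8*(1/20) = ⅖ ≈ 0.40000)
g*X = √206*(⅖) = 2*√206/5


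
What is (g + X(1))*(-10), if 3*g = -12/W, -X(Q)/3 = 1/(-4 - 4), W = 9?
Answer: 25/36 ≈ 0.69444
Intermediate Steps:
X(Q) = 3/8 (X(Q) = -3/(-4 - 4) = -3/(-8) = -3*(-⅛) = 3/8)
g = -4/9 (g = (-12/9)/3 = (-12*⅑)/3 = (⅓)*(-4/3) = -4/9 ≈ -0.44444)
(g + X(1))*(-10) = (-4/9 + 3/8)*(-10) = -5/72*(-10) = 25/36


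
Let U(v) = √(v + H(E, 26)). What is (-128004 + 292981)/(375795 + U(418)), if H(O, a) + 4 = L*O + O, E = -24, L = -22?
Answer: 6888614635/15691320123 - 164977*√102/47073960369 ≈ 0.43897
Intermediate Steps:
H(O, a) = -4 - 21*O (H(O, a) = -4 + (-22*O + O) = -4 - 21*O)
U(v) = √(500 + v) (U(v) = √(v + (-4 - 21*(-24))) = √(v + (-4 + 504)) = √(v + 500) = √(500 + v))
(-128004 + 292981)/(375795 + U(418)) = (-128004 + 292981)/(375795 + √(500 + 418)) = 164977/(375795 + √918) = 164977/(375795 + 3*√102)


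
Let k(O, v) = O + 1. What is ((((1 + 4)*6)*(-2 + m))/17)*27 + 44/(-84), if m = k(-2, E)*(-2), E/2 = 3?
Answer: -11/21 ≈ -0.52381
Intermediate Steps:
E = 6 (E = 2*3 = 6)
k(O, v) = 1 + O
m = 2 (m = (1 - 2)*(-2) = -1*(-2) = 2)
((((1 + 4)*6)*(-2 + m))/17)*27 + 44/(-84) = ((((1 + 4)*6)*(-2 + 2))/17)*27 + 44/(-84) = (((5*6)*0)*(1/17))*27 + 44*(-1/84) = ((30*0)*(1/17))*27 - 11/21 = (0*(1/17))*27 - 11/21 = 0*27 - 11/21 = 0 - 11/21 = -11/21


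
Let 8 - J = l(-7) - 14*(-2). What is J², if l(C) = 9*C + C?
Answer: 2500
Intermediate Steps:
l(C) = 10*C
J = 50 (J = 8 - (10*(-7) - 14*(-2)) = 8 - (-70 + 28) = 8 - 1*(-42) = 8 + 42 = 50)
J² = 50² = 2500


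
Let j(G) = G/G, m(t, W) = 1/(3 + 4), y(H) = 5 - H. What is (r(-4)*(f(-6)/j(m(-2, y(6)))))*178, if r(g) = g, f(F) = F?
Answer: 4272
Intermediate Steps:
m(t, W) = ⅐ (m(t, W) = 1/7 = ⅐)
j(G) = 1
(r(-4)*(f(-6)/j(m(-2, y(6)))))*178 = -(-24)/1*178 = -(-24)*178 = -4*(-6)*178 = 24*178 = 4272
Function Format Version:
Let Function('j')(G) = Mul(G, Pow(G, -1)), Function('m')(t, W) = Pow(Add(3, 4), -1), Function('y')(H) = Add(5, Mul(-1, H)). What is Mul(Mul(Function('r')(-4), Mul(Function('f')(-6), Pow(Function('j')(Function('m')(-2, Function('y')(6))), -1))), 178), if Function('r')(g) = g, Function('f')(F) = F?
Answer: 4272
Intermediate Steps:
Function('m')(t, W) = Rational(1, 7) (Function('m')(t, W) = Pow(7, -1) = Rational(1, 7))
Function('j')(G) = 1
Mul(Mul(Function('r')(-4), Mul(Function('f')(-6), Pow(Function('j')(Function('m')(-2, Function('y')(6))), -1))), 178) = Mul(Mul(-4, Mul(-6, Pow(1, -1))), 178) = Mul(Mul(-4, Mul(-6, 1)), 178) = Mul(Mul(-4, -6), 178) = Mul(24, 178) = 4272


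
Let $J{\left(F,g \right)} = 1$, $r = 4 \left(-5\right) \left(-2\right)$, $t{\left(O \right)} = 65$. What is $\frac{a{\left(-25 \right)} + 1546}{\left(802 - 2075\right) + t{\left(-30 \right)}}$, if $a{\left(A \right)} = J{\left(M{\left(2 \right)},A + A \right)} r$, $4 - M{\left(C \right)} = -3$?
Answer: $- \frac{793}{604} \approx -1.3129$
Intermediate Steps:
$M{\left(C \right)} = 7$ ($M{\left(C \right)} = 4 - -3 = 4 + 3 = 7$)
$r = 40$ ($r = \left(-20\right) \left(-2\right) = 40$)
$a{\left(A \right)} = 40$ ($a{\left(A \right)} = 1 \cdot 40 = 40$)
$\frac{a{\left(-25 \right)} + 1546}{\left(802 - 2075\right) + t{\left(-30 \right)}} = \frac{40 + 1546}{\left(802 - 2075\right) + 65} = \frac{1586}{-1273 + 65} = \frac{1586}{-1208} = 1586 \left(- \frac{1}{1208}\right) = - \frac{793}{604}$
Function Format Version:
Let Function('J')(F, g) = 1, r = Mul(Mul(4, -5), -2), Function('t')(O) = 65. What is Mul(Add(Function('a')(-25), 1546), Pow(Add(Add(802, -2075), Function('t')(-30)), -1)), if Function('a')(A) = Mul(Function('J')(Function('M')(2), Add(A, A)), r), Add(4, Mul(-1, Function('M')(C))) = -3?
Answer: Rational(-793, 604) ≈ -1.3129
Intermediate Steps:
Function('M')(C) = 7 (Function('M')(C) = Add(4, Mul(-1, -3)) = Add(4, 3) = 7)
r = 40 (r = Mul(-20, -2) = 40)
Function('a')(A) = 40 (Function('a')(A) = Mul(1, 40) = 40)
Mul(Add(Function('a')(-25), 1546), Pow(Add(Add(802, -2075), Function('t')(-30)), -1)) = Mul(Add(40, 1546), Pow(Add(Add(802, -2075), 65), -1)) = Mul(1586, Pow(Add(-1273, 65), -1)) = Mul(1586, Pow(-1208, -1)) = Mul(1586, Rational(-1, 1208)) = Rational(-793, 604)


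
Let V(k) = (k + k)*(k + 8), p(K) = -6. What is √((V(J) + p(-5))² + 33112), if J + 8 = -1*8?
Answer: 2*√23903 ≈ 309.21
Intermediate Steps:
J = -16 (J = -8 - 1*8 = -8 - 8 = -16)
V(k) = 2*k*(8 + k) (V(k) = (2*k)*(8 + k) = 2*k*(8 + k))
√((V(J) + p(-5))² + 33112) = √((2*(-16)*(8 - 16) - 6)² + 33112) = √((2*(-16)*(-8) - 6)² + 33112) = √((256 - 6)² + 33112) = √(250² + 33112) = √(62500 + 33112) = √95612 = 2*√23903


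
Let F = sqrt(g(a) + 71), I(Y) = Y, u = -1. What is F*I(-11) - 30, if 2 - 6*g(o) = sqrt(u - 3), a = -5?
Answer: -30 - 11*sqrt(642 - 3*I)/3 ≈ -122.91 + 0.21707*I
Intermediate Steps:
g(o) = 1/3 - I/3 (g(o) = 1/3 - sqrt(-1 - 3)/6 = 1/3 - I/3)
F = sqrt(214/3 - I/3) (F = sqrt((1/3 - I/3) + 71) = sqrt(214/3 - I/3) ≈ 8.4459 - 0.01973*I)
F*I(-11) - 30 = (sqrt(642 - 3*I)/3)*(-11) - 30 = -11*sqrt(642 - 3*I)/3 - 30 = -30 - 11*sqrt(642 - 3*I)/3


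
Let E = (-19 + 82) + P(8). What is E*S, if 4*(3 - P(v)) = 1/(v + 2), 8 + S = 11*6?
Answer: 76531/20 ≈ 3826.6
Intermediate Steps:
S = 58 (S = -8 + 11*6 = -8 + 66 = 58)
P(v) = 3 - 1/(4*(2 + v)) (P(v) = 3 - 1/(4*(v + 2)) = 3 - 1/(4*(2 + v)))
E = 2639/40 (E = (-19 + 82) + (23 + 12*8)/(4*(2 + 8)) = 63 + (¼)*(23 + 96)/10 = 63 + (¼)*(⅒)*119 = 63 + 119/40 = 2639/40 ≈ 65.975)
E*S = (2639/40)*58 = 76531/20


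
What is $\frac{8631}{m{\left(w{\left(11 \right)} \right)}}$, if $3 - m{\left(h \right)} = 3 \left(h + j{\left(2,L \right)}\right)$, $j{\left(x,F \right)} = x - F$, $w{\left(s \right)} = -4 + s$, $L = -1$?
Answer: $- \frac{959}{3} \approx -319.67$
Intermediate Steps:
$m{\left(h \right)} = -6 - 3 h$ ($m{\left(h \right)} = 3 - 3 \left(h + \left(2 - -1\right)\right) = 3 - 3 \left(h + \left(2 + 1\right)\right) = 3 - 3 \left(h + 3\right) = 3 - 3 \left(3 + h\right) = 3 - \left(9 + 3 h\right) = -6 - 3 h$)
$\frac{8631}{m{\left(w{\left(11 \right)} \right)}} = \frac{8631}{-6 - 3 \left(-4 + 11\right)} = \frac{8631}{-6 - 21} = \frac{8631}{-27} = 8631 \left(- \frac{1}{27}\right) = - \frac{959}{3}$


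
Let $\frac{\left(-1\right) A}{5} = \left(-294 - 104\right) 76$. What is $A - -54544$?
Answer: $205784$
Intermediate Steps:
$A = 151240$ ($A = - 5 \left(-294 - 104\right) 76 = - 5 \left(\left(-398\right) 76\right) = \left(-5\right) \left(-30248\right) = 151240$)
$A - -54544 = 151240 - -54544 = 151240 + 54544 = 205784$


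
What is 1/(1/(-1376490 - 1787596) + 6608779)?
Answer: 3164086/20910745110993 ≈ 1.5131e-7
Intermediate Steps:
1/(1/(-1376490 - 1787596) + 6608779) = 1/(1/(-3164086) + 6608779) = 1/(-1/3164086 + 6608779) = 1/(20910745110993/3164086) = 3164086/20910745110993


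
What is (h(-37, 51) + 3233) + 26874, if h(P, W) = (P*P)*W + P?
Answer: 99889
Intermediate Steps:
h(P, W) = P + W*P² (h(P, W) = P²*W + P = W*P² + P = P + W*P²)
(h(-37, 51) + 3233) + 26874 = (-37*(1 - 37*51) + 3233) + 26874 = (-37*(1 - 1887) + 3233) + 26874 = (-37*(-1886) + 3233) + 26874 = (69782 + 3233) + 26874 = 73015 + 26874 = 99889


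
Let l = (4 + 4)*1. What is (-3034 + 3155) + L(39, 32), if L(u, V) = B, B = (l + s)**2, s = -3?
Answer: 146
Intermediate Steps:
l = 8 (l = 8*1 = 8)
B = 25 (B = (8 - 3)**2 = 5**2 = 25)
L(u, V) = 25
(-3034 + 3155) + L(39, 32) = (-3034 + 3155) + 25 = 121 + 25 = 146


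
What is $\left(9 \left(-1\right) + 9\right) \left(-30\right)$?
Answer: $0$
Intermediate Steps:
$\left(9 \left(-1\right) + 9\right) \left(-30\right) = \left(-9 + 9\right) \left(-30\right) = 0 \left(-30\right) = 0$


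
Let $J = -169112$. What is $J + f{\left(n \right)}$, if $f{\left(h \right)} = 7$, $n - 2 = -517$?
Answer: $-169105$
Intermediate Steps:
$n = -515$ ($n = 2 - 517 = -515$)
$J + f{\left(n \right)} = -169112 + 7 = -169105$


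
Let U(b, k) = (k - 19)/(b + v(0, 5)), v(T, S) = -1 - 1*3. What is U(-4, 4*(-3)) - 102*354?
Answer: -288833/8 ≈ -36104.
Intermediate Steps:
v(T, S) = -4 (v(T, S) = -1 - 3 = -4)
U(b, k) = (-19 + k)/(-4 + b) (U(b, k) = (k - 19)/(b - 4) = (-19 + k)/(-4 + b))
U(-4, 4*(-3)) - 102*354 = (-19 + 4*(-3))/(-4 - 4) - 102*354 = (-19 - 12)/(-8) - 36108 = -1/8*(-31) - 36108 = 31/8 - 36108 = -288833/8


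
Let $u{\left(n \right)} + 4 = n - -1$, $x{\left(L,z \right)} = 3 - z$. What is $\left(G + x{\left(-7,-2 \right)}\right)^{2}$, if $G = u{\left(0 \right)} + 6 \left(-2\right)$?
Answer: $100$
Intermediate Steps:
$u{\left(n \right)} = -3 + n$ ($u{\left(n \right)} = -4 + \left(n - -1\right) = -4 + \left(n + 1\right) = -4 + \left(1 + n\right) = -3 + n$)
$G = -15$ ($G = \left(-3 + 0\right) + 6 \left(-2\right) = -3 - 12 = -15$)
$\left(G + x{\left(-7,-2 \right)}\right)^{2} = \left(-15 + \left(3 - -2\right)\right)^{2} = \left(-15 + \left(3 + 2\right)\right)^{2} = \left(-15 + 5\right)^{2} = \left(-10\right)^{2} = 100$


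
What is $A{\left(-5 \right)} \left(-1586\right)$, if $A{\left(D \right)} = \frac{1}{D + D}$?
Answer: $\frac{793}{5} \approx 158.6$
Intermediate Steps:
$A{\left(D \right)} = \frac{1}{2 D}$
$A{\left(-5 \right)} \left(-1586\right) = \frac{1}{2 \left(-5\right)} \left(-1586\right) = \frac{1}{2} \left(- \frac{1}{5}\right) \left(-1586\right) = \left(- \frac{1}{10}\right) \left(-1586\right) = \frac{793}{5}$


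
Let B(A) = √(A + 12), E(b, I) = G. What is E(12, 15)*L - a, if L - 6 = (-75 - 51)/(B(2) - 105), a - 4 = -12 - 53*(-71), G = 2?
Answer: -5883959/1573 + 36*√14/1573 ≈ -3740.5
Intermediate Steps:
E(b, I) = 2
B(A) = √(12 + A)
a = 3755 (a = 4 + (-12 - 53*(-71)) = 4 + (-12 + 3763) = 4 + 3751 = 3755)
L = 6 - 126/(-105 + √14) (L = 6 + (-75 - 51)/(√(12 + 2) - 105) = 6 - 126/(√14 - 105) = 6 - 126/(-105 + √14) ≈ 7.2443)
E(12, 15)*L - a = 2*(11328/1573 + 18*√14/1573) - 1*3755 = (22656/1573 + 36*√14/1573) - 3755 = -5883959/1573 + 36*√14/1573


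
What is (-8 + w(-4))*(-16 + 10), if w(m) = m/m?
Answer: 42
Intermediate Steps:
w(m) = 1
(-8 + w(-4))*(-16 + 10) = (-8 + 1)*(-16 + 10) = -7*(-6) = 42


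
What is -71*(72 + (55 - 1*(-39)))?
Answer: -11786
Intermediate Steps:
-71*(72 + (55 - 1*(-39))) = -71*(72 + (55 + 39)) = -71*(72 + 94) = -71*166 = -11786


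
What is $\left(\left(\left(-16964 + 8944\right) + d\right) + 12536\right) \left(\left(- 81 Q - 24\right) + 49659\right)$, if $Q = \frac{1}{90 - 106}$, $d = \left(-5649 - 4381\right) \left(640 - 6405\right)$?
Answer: $\frac{22964472211653}{8} \approx 2.8706 \cdot 10^{12}$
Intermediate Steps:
$d = 57822950$ ($d = \left(-10030\right) \left(-5765\right) = 57822950$)
$Q = - \frac{1}{16}$ ($Q = \frac{1}{-16} = - \frac{1}{16} \approx -0.0625$)
$\left(\left(\left(-16964 + 8944\right) + d\right) + 12536\right) \left(\left(- 81 Q - 24\right) + 49659\right) = \left(\left(\left(-16964 + 8944\right) + 57822950\right) + 12536\right) \left(\left(\left(-81\right) \left(- \frac{1}{16}\right) - 24\right) + 49659\right) = \left(\left(-8020 + 57822950\right) + 12536\right) \left(\left(\frac{81}{16} - 24\right) + 49659\right) = \left(57814930 + 12536\right) \left(- \frac{303}{16} + 49659\right) = 57827466 \cdot \frac{794241}{16} = \frac{22964472211653}{8}$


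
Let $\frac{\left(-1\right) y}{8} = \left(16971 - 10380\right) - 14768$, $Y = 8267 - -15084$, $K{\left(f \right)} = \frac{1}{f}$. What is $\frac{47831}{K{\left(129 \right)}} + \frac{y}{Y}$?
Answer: $\frac{144080382265}{23351} \approx 6.1702 \cdot 10^{6}$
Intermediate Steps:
$Y = 23351$ ($Y = 8267 + 15084 = 23351$)
$y = 65416$ ($y = - 8 \left(\left(16971 - 10380\right) - 14768\right) = - 8 \left(6591 - 14768\right) = \left(-8\right) \left(-8177\right) = 65416$)
$\frac{47831}{K{\left(129 \right)}} + \frac{y}{Y} = \frac{47831}{\frac{1}{129}} + \frac{65416}{23351} = 47831 \frac{1}{\frac{1}{129}} + 65416 \cdot \frac{1}{23351} = 47831 \cdot 129 + \frac{65416}{23351} = 6170199 + \frac{65416}{23351} = \frac{144080382265}{23351}$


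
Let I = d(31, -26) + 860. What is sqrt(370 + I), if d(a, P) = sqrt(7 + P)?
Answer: sqrt(1230 + I*sqrt(19)) ≈ 35.071 + 0.0621*I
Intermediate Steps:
I = 860 + I*sqrt(19) (I = sqrt(7 - 26) + 860 = sqrt(-19) + 860 = I*sqrt(19) + 860 = 860 + I*sqrt(19) ≈ 860.0 + 4.3589*I)
sqrt(370 + I) = sqrt(370 + (860 + I*sqrt(19))) = sqrt(1230 + I*sqrt(19))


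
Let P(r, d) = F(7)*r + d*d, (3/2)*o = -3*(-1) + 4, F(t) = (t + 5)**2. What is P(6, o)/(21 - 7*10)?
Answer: -7972/441 ≈ -18.077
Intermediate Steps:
F(t) = (5 + t)**2
o = 14/3 (o = 2*(-3*(-1) + 4)/3 = 2*(3 + 4)/3 = (2/3)*7 = 14/3 ≈ 4.6667)
P(r, d) = d**2 + 144*r (P(r, d) = (5 + 7)**2*r + d*d = 12**2*r + d**2 = 144*r + d**2 = d**2 + 144*r)
P(6, o)/(21 - 7*10) = ((14/3)**2 + 144*6)/(21 - 7*10) = (196/9 + 864)/(21 - 70) = (7972/9)/(-49) = (7972/9)*(-1/49) = -7972/441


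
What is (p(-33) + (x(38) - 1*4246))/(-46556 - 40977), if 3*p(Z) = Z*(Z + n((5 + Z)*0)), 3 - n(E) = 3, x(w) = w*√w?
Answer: 3883/87533 - 2*√38/4607 ≈ 0.041684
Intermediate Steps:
x(w) = w^(3/2)
n(E) = 0 (n(E) = 3 - 1*3 = 3 - 3 = 0)
p(Z) = Z²/3 (p(Z) = (Z*(Z + 0))/3 = (Z*Z)/3 = Z²/3)
(p(-33) + (x(38) - 1*4246))/(-46556 - 40977) = ((⅓)*(-33)² + (38^(3/2) - 1*4246))/(-46556 - 40977) = ((⅓)*1089 + (38*√38 - 4246))/(-87533) = (363 + (-4246 + 38*√38))*(-1/87533) = (-3883 + 38*√38)*(-1/87533) = 3883/87533 - 2*√38/4607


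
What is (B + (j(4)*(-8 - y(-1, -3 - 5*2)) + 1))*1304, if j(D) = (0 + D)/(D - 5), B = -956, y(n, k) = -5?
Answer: -1229672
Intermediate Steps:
j(D) = D/(-5 + D)
(B + (j(4)*(-8 - y(-1, -3 - 5*2)) + 1))*1304 = (-956 + ((4/(-5 + 4))*(-8 - 1*(-5)) + 1))*1304 = (-956 + ((4/(-1))*(-8 + 5) + 1))*1304 = (-956 + ((4*(-1))*(-3) + 1))*1304 = (-956 + (-4*(-3) + 1))*1304 = (-956 + (12 + 1))*1304 = (-956 + 13)*1304 = -943*1304 = -1229672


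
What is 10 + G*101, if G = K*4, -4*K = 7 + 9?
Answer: -1606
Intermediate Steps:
K = -4 (K = -(7 + 9)/4 = -¼*16 = -4)
G = -16 (G = -4*4 = -16)
10 + G*101 = 10 - 16*101 = 10 - 1616 = -1606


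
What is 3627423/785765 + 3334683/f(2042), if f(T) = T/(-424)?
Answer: -555495060150057/802266065 ≈ -6.9241e+5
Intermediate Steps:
f(T) = -T/424 (f(T) = T*(-1/424) = -T/424)
3627423/785765 + 3334683/f(2042) = 3627423/785765 + 3334683/((-1/424*2042)) = 3627423*(1/785765) + 3334683/(-1021/212) = 3627423/785765 + 3334683*(-212/1021) = 3627423/785765 - 706952796/1021 = -555495060150057/802266065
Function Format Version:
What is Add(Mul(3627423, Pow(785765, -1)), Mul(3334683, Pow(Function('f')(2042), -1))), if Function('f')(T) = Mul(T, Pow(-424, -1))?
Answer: Rational(-555495060150057, 802266065) ≈ -6.9241e+5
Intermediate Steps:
Function('f')(T) = Mul(Rational(-1, 424), T) (Function('f')(T) = Mul(T, Rational(-1, 424)) = Mul(Rational(-1, 424), T))
Add(Mul(3627423, Pow(785765, -1)), Mul(3334683, Pow(Function('f')(2042), -1))) = Add(Mul(3627423, Pow(785765, -1)), Mul(3334683, Pow(Mul(Rational(-1, 424), 2042), -1))) = Add(Mul(3627423, Rational(1, 785765)), Mul(3334683, Pow(Rational(-1021, 212), -1))) = Add(Rational(3627423, 785765), Mul(3334683, Rational(-212, 1021))) = Add(Rational(3627423, 785765), Rational(-706952796, 1021)) = Rational(-555495060150057, 802266065)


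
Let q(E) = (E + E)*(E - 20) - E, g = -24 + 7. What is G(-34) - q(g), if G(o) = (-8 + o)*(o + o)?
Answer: 1581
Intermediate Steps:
G(o) = 2*o*(-8 + o) (G(o) = (-8 + o)*(2*o) = 2*o*(-8 + o))
g = -17
q(E) = -E + 2*E*(-20 + E) (q(E) = (2*E)*(-20 + E) - E = 2*E*(-20 + E) - E = -E + 2*E*(-20 + E))
G(-34) - q(g) = 2*(-34)*(-8 - 34) - (-17)*(-41 + 2*(-17)) = 2*(-34)*(-42) - (-17)*(-41 - 34) = 2856 - (-17)*(-75) = 2856 - 1*1275 = 2856 - 1275 = 1581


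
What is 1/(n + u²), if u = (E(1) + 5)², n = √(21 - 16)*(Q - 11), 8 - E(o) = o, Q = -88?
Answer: 256/5307811 + 11*√5/47770299 ≈ 4.8746e-5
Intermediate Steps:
E(o) = 8 - o
n = -99*√5 (n = √(21 - 16)*(-88 - 11) = √5*(-99) = -99*√5 ≈ -221.37)
u = 144 (u = ((8 - 1*1) + 5)² = ((8 - 1) + 5)² = (7 + 5)² = 12² = 144)
1/(n + u²) = 1/(-99*√5 + 144²) = 1/(-99*√5 + 20736) = 1/(20736 - 99*√5)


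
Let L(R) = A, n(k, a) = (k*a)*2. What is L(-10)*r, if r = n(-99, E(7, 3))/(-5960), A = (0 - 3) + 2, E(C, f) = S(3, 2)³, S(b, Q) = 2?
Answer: -198/745 ≈ -0.26577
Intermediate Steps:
E(C, f) = 8 (E(C, f) = 2³ = 8)
n(k, a) = 2*a*k (n(k, a) = (a*k)*2 = 2*a*k)
A = -1 (A = -3 + 2 = -1)
L(R) = -1
r = 198/745 (r = (2*8*(-99))/(-5960) = -1584*(-1/5960) = 198/745 ≈ 0.26577)
L(-10)*r = -1*198/745 = -198/745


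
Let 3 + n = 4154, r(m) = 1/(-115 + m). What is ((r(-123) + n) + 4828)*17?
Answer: 2137001/14 ≈ 1.5264e+5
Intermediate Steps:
n = 4151 (n = -3 + 4154 = 4151)
((r(-123) + n) + 4828)*17 = ((1/(-115 - 123) + 4151) + 4828)*17 = ((1/(-238) + 4151) + 4828)*17 = ((-1/238 + 4151) + 4828)*17 = (987937/238 + 4828)*17 = (2137001/238)*17 = 2137001/14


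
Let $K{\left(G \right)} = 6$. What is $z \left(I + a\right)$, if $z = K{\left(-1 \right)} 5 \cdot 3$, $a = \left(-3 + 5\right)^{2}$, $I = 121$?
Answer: $11250$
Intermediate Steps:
$a = 4$ ($a = 2^{2} = 4$)
$z = 90$ ($z = 6 \cdot 5 \cdot 3 = 30 \cdot 3 = 90$)
$z \left(I + a\right) = 90 \left(121 + 4\right) = 90 \cdot 125 = 11250$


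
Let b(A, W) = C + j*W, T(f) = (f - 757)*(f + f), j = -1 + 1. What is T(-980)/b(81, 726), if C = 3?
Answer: 1134840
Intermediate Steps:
j = 0
T(f) = 2*f*(-757 + f) (T(f) = (-757 + f)*(2*f) = 2*f*(-757 + f))
b(A, W) = 3 (b(A, W) = 3 + 0*W = 3 + 0 = 3)
T(-980)/b(81, 726) = (2*(-980)*(-757 - 980))/3 = (2*(-980)*(-1737))*(1/3) = 3404520*(1/3) = 1134840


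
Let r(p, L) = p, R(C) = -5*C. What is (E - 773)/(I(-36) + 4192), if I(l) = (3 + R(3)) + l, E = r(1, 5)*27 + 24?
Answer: -361/2072 ≈ -0.17423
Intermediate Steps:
E = 51 (E = 1*27 + 24 = 27 + 24 = 51)
I(l) = -12 + l (I(l) = (3 - 5*3) + l = (3 - 15) + l = -12 + l)
(E - 773)/(I(-36) + 4192) = (51 - 773)/((-12 - 36) + 4192) = -722/(-48 + 4192) = -722/4144 = -722*1/4144 = -361/2072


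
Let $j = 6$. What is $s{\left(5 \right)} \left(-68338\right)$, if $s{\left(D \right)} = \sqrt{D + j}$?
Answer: $- 68338 \sqrt{11} \approx -2.2665 \cdot 10^{5}$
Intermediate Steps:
$s{\left(D \right)} = \sqrt{6 + D}$ ($s{\left(D \right)} = \sqrt{D + 6} = \sqrt{6 + D}$)
$s{\left(5 \right)} \left(-68338\right) = \sqrt{6 + 5} \left(-68338\right) = \sqrt{11} \left(-68338\right) = - 68338 \sqrt{11}$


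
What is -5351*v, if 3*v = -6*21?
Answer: 224742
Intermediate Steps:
v = -42 (v = (-6*21)/3 = (⅓)*(-126) = -42)
-5351*v = -5351*(-42) = 224742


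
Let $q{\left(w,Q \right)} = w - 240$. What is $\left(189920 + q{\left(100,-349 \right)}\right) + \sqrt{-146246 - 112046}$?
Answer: $189780 + 2 i \sqrt{64573} \approx 1.8978 \cdot 10^{5} + 508.22 i$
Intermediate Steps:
$q{\left(w,Q \right)} = -240 + w$ ($q{\left(w,Q \right)} = w - 240 = -240 + w$)
$\left(189920 + q{\left(100,-349 \right)}\right) + \sqrt{-146246 - 112046} = \left(189920 + \left(-240 + 100\right)\right) + \sqrt{-146246 - 112046} = \left(189920 - 140\right) + \sqrt{-258292} = 189780 + 2 i \sqrt{64573}$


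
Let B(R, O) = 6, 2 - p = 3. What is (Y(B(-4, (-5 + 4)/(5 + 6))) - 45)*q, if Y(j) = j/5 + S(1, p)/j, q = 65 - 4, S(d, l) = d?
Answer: -79849/30 ≈ -2661.6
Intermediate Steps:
p = -1 (p = 2 - 1*3 = 2 - 3 = -1)
q = 61
Y(j) = 1/j + j/5 (Y(j) = j/5 + 1/j = 1/j + j/5)
(Y(B(-4, (-5 + 4)/(5 + 6))) - 45)*q = ((1/6 + (1/5)*6) - 45)*61 = ((1/6 + 6/5) - 45)*61 = (41/30 - 45)*61 = -1309/30*61 = -79849/30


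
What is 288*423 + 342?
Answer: 122166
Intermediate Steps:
288*423 + 342 = 121824 + 342 = 122166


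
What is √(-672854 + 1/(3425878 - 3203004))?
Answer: I*√33422555544623230/222874 ≈ 820.28*I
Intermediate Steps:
√(-672854 + 1/(3425878 - 3203004)) = √(-672854 + 1/222874) = √(-149961662395/222874) = I*√33422555544623230/222874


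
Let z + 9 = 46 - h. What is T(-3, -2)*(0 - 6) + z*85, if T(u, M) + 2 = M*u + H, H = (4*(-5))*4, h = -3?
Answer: 3856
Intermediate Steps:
z = 40 (z = -9 + (46 - 1*(-3)) = -9 + (46 + 3) = -9 + 49 = 40)
H = -80 (H = -20*4 = -80)
T(u, M) = -82 + M*u (T(u, M) = -2 + (M*u - 80) = -2 + (-80 + M*u) = -82 + M*u)
T(-3, -2)*(0 - 6) + z*85 = (-82 - 2*(-3))*(0 - 6) + 40*85 = (-82 + 6)*(-6) + 3400 = -76*(-6) + 3400 = 456 + 3400 = 3856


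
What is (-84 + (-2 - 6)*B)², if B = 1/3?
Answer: 67600/9 ≈ 7511.1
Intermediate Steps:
B = ⅓ ≈ 0.33333
(-84 + (-2 - 6)*B)² = (-84 + (-2 - 6)*(⅓))² = (-84 - 8*⅓)² = (-84 - 8/3)² = (-260/3)² = 67600/9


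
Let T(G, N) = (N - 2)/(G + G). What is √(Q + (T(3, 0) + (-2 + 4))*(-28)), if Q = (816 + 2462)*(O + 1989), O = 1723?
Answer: 2*√27377751/3 ≈ 3488.3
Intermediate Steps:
T(G, N) = (-2 + N)/(2*G) (T(G, N) = (-2 + N)/((2*G)) = (-2 + N)*(1/(2*G)) = (-2 + N)/(2*G))
Q = 12167936 (Q = (816 + 2462)*(1723 + 1989) = 3278*3712 = 12167936)
√(Q + (T(3, 0) + (-2 + 4))*(-28)) = √(12167936 + ((½)*(-2 + 0)/3 + (-2 + 4))*(-28)) = √(12167936 + ((½)*(⅓)*(-2) + 2)*(-28)) = √(12167936 + (-⅓ + 2)*(-28)) = √(12167936 + (5/3)*(-28)) = √(12167936 - 140/3) = √(36503668/3) = 2*√27377751/3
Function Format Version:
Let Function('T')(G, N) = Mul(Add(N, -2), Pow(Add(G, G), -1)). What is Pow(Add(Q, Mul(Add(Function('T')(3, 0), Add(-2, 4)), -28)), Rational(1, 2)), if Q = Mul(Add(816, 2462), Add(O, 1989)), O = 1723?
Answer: Mul(Rational(2, 3), Pow(27377751, Rational(1, 2))) ≈ 3488.3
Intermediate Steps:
Function('T')(G, N) = Mul(Rational(1, 2), Pow(G, -1), Add(-2, N)) (Function('T')(G, N) = Mul(Add(-2, N), Pow(Mul(2, G), -1)) = Mul(Add(-2, N), Mul(Rational(1, 2), Pow(G, -1))) = Mul(Rational(1, 2), Pow(G, -1), Add(-2, N)))
Q = 12167936 (Q = Mul(Add(816, 2462), Add(1723, 1989)) = Mul(3278, 3712) = 12167936)
Pow(Add(Q, Mul(Add(Function('T')(3, 0), Add(-2, 4)), -28)), Rational(1, 2)) = Pow(Add(12167936, Mul(Add(Mul(Rational(1, 2), Pow(3, -1), Add(-2, 0)), Add(-2, 4)), -28)), Rational(1, 2)) = Pow(Add(12167936, Mul(Add(Mul(Rational(1, 2), Rational(1, 3), -2), 2), -28)), Rational(1, 2)) = Pow(Add(12167936, Mul(Add(Rational(-1, 3), 2), -28)), Rational(1, 2)) = Pow(Add(12167936, Mul(Rational(5, 3), -28)), Rational(1, 2)) = Pow(Add(12167936, Rational(-140, 3)), Rational(1, 2)) = Pow(Rational(36503668, 3), Rational(1, 2)) = Mul(Rational(2, 3), Pow(27377751, Rational(1, 2)))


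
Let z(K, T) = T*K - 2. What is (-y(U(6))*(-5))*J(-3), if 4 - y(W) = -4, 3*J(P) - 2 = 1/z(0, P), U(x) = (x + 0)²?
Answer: 20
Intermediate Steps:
U(x) = x²
z(K, T) = -2 + K*T (z(K, T) = K*T - 2 = -2 + K*T)
J(P) = ½ (J(P) = ⅔ + 1/(3*(-2 + 0*P)) = ⅔ + 1/(3*(-2 + 0)) = ⅔ + (⅓)/(-2) = ⅔ + (⅓)*(-½) = ⅔ - ⅙ = ½)
y(W) = 8 (y(W) = 4 - 1*(-4) = 4 + 4 = 8)
(-y(U(6))*(-5))*J(-3) = (-1*8*(-5))*(½) = -8*(-5)*(½) = 40*(½) = 20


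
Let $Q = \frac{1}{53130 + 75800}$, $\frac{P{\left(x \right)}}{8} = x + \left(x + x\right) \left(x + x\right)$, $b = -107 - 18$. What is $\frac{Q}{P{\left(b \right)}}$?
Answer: $\frac{1}{64336070000} \approx 1.5543 \cdot 10^{-11}$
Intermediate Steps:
$b = -125$ ($b = -107 - 18 = -125$)
$P{\left(x \right)} = 8 x + 32 x^{2}$ ($P{\left(x \right)} = 8 \left(x + \left(x + x\right) \left(x + x\right)\right) = 8 \left(x + 2 x 2 x\right) = 8 \left(x + 4 x^{2}\right) = 8 x + 32 x^{2}$)
$Q = \frac{1}{128930} \approx 7.7561 \cdot 10^{-6}$
$\frac{Q}{P{\left(b \right)}} = \frac{1}{128930 \cdot 8 \left(-125\right) \left(1 + 4 \left(-125\right)\right)} = \frac{1}{128930 \cdot 8 \left(-125\right) \left(1 - 500\right)} = \frac{1}{128930 \cdot 8 \left(-125\right) \left(-499\right)} = \frac{1}{128930 \cdot 499000} = \frac{1}{128930} \cdot \frac{1}{499000} = \frac{1}{64336070000}$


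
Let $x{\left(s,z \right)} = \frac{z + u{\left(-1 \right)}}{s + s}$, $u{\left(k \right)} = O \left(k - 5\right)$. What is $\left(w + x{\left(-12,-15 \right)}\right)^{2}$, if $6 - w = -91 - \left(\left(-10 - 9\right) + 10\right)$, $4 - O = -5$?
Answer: $\frac{528529}{64} \approx 8258.3$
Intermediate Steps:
$O = 9$ ($O = 4 - -5 = 4 + 5 = 9$)
$u{\left(k \right)} = -45 + 9 k$ ($u{\left(k \right)} = 9 \left(k - 5\right) = 9 \left(-5 + k\right) = -45 + 9 k$)
$x{\left(s,z \right)} = \frac{-54 + z}{2 s}$ ($x{\left(s,z \right)} = \frac{z + \left(-45 + 9 \left(-1\right)\right)}{s + s} = \frac{z - 54}{2 s} = \left(z - 54\right) \frac{1}{2 s} = \left(-54 + z\right) \frac{1}{2 s} = \frac{-54 + z}{2 s}$)
$w = 88$ ($w = 6 - \left(-91 - \left(\left(-10 - 9\right) + 10\right)\right) = 6 - \left(-91 - \left(-19 + 10\right)\right) = 6 - \left(-91 - -9\right) = 6 - \left(-91 + 9\right) = 6 - -82 = 6 + 82 = 88$)
$\left(w + x{\left(-12,-15 \right)}\right)^{2} = \left(88 + \frac{-54 - 15}{2 \left(-12\right)}\right)^{2} = \left(88 + \frac{1}{2} \left(- \frac{1}{12}\right) \left(-69\right)\right)^{2} = \left(88 + \frac{23}{8}\right)^{2} = \left(\frac{727}{8}\right)^{2} = \frac{528529}{64}$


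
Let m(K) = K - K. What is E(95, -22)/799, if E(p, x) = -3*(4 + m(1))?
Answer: -12/799 ≈ -0.015019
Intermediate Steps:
m(K) = 0
E(p, x) = -12 (E(p, x) = -3*(4 + 0) = -3*4 = -12)
E(95, -22)/799 = -12/799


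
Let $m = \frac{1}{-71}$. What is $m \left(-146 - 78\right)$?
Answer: $\frac{224}{71} \approx 3.1549$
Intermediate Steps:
$m = - \frac{1}{71} \approx -0.014085$
$m \left(-146 - 78\right) = - \frac{-146 - 78}{71} = \left(- \frac{1}{71}\right) \left(-224\right) = \frac{224}{71}$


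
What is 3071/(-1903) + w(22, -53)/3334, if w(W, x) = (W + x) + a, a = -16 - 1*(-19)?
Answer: -5145999/3172301 ≈ -1.6222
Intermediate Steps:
a = 3 (a = -16 + 19 = 3)
w(W, x) = 3 + W + x (w(W, x) = (W + x) + 3 = 3 + W + x)
3071/(-1903) + w(22, -53)/3334 = 3071/(-1903) + (3 + 22 - 53)/3334 = 3071*(-1/1903) - 28*1/3334 = -3071/1903 - 14/1667 = -5145999/3172301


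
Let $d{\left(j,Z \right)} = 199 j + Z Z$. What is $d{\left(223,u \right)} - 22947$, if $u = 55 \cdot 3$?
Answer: $48655$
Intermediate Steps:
$u = 165$
$d{\left(j,Z \right)} = Z^{2} + 199 j$ ($d{\left(j,Z \right)} = 199 j + Z^{2} = Z^{2} + 199 j$)
$d{\left(223,u \right)} - 22947 = \left(165^{2} + 199 \cdot 223\right) - 22947 = \left(27225 + 44377\right) - 22947 = 71602 - 22947 = 48655$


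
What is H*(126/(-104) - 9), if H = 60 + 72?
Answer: -17523/13 ≈ -1347.9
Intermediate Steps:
H = 132
H*(126/(-104) - 9) = 132*(126/(-104) - 9) = 132*(126*(-1/104) - 9) = 132*(-63/52 - 9) = 132*(-531/52) = -17523/13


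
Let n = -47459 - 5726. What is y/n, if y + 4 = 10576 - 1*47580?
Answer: 37008/53185 ≈ 0.69584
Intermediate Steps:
y = -37008 (y = -4 + (10576 - 1*47580) = -4 + (10576 - 47580) = -4 - 37004 = -37008)
n = -53185
y/n = -37008/(-53185) = -37008*(-1/53185) = 37008/53185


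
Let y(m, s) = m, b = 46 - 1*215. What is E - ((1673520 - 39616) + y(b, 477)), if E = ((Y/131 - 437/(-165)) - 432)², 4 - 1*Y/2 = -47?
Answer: -677480088928766/467208225 ≈ -1.4501e+6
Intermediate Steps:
Y = 102 (Y = 8 - 2*(-47) = 8 + 94 = 102)
b = -169 (b = 46 - 215 = -169)
E = 85814340541609/467208225 (E = ((102/131 - 437/(-165)) - 432)² = ((102*(1/131) - 437*(-1/165)) - 432)² = ((102/131 + 437/165) - 432)² = (74077/21615 - 432)² = (-9263603/21615)² = 85814340541609/467208225 ≈ 1.8367e+5)
E - ((1673520 - 39616) + y(b, 477)) = 85814340541609/467208225 - ((1673520 - 39616) - 169) = 85814340541609/467208225 - (1633904 - 169) = 85814340541609/467208225 - 1*1633735 = 85814340541609/467208225 - 1633735 = -677480088928766/467208225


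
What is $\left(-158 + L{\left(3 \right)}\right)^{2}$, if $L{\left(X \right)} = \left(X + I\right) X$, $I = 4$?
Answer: $18769$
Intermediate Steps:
$L{\left(X \right)} = X \left(4 + X\right)$ ($L{\left(X \right)} = \left(X + 4\right) X = \left(4 + X\right) X = X \left(4 + X\right)$)
$\left(-158 + L{\left(3 \right)}\right)^{2} = \left(-158 + 3 \left(4 + 3\right)\right)^{2} = \left(-158 + 3 \cdot 7\right)^{2} = \left(-158 + 21\right)^{2} = \left(-137\right)^{2} = 18769$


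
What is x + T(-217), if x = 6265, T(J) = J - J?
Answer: 6265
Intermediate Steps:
T(J) = 0
x + T(-217) = 6265 + 0 = 6265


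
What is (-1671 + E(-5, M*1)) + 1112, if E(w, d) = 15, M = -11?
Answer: -544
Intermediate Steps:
(-1671 + E(-5, M*1)) + 1112 = (-1671 + 15) + 1112 = -1656 + 1112 = -544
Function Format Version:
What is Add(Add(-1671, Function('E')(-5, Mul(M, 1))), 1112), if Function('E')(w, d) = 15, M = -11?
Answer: -544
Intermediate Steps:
Add(Add(-1671, Function('E')(-5, Mul(M, 1))), 1112) = Add(Add(-1671, 15), 1112) = Add(-1656, 1112) = -544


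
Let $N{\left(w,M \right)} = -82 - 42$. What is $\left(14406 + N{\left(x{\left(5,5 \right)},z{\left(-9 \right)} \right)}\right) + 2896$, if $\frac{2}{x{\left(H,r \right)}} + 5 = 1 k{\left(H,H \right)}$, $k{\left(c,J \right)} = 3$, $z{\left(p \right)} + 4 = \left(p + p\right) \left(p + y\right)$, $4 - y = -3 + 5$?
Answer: $17178$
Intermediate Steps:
$y = 2$ ($y = 4 - \left(-3 + 5\right) = 4 - 2 = 2$)
$z{\left(p \right)} = -4 + 2 p \left(2 + p\right)$ ($z{\left(p \right)} = -4 + \left(p + p\right) \left(p + 2\right) = -4 + 2 p \left(2 + p\right)$)
$x{\left(H,r \right)} = -1$ ($x{\left(H,r \right)} = \frac{2}{-5 + 1 \cdot 3} = \frac{2}{-5 + 3} = \frac{2}{-2} = 2 \left(- \frac{1}{2}\right) = -1$)
$N{\left(w,M \right)} = -124$
$\left(14406 + N{\left(x{\left(5,5 \right)},z{\left(-9 \right)} \right)}\right) + 2896 = \left(14406 - 124\right) + 2896 = 14282 + 2896 = 17178$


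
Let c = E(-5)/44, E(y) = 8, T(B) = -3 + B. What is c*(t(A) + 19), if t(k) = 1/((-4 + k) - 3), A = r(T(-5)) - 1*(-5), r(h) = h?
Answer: 189/55 ≈ 3.4364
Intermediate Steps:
A = -3 (A = (-3 - 5) - 1*(-5) = -8 + 5 = -3)
c = 2/11 (c = 8/44 = 8*(1/44) = 2/11 ≈ 0.18182)
t(k) = 1/(-7 + k)
c*(t(A) + 19) = 2*(1/(-7 - 3) + 19)/11 = 2*(1/(-10) + 19)/11 = 2*(-⅒ + 19)/11 = (2/11)*(189/10) = 189/55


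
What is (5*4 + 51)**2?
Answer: 5041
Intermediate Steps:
(5*4 + 51)**2 = (20 + 51)**2 = 71**2 = 5041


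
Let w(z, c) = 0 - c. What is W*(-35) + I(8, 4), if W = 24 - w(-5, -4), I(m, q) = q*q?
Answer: -684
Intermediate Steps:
w(z, c) = -c
I(m, q) = q²
W = 20 (W = 24 - (-1)*(-4) = 24 - 1*4 = 24 - 4 = 20)
W*(-35) + I(8, 4) = 20*(-35) + 4² = -700 + 16 = -684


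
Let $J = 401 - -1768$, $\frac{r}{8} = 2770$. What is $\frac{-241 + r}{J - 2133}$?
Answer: $\frac{21919}{36} \approx 608.86$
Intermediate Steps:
$r = 22160$ ($r = 8 \cdot 2770 = 22160$)
$J = 2169$ ($J = 401 + 1768 = 2169$)
$\frac{-241 + r}{J - 2133} = \frac{-241 + 22160}{2169 - 2133} = \frac{21919}{36}$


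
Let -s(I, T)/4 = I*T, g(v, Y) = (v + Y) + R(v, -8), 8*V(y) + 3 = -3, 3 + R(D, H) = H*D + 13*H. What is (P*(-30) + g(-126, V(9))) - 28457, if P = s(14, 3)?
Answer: -90571/4 ≈ -22643.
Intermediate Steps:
R(D, H) = -3 + 13*H + D*H (R(D, H) = -3 + (H*D + 13*H) = -3 + (D*H + 13*H) = -3 + (13*H + D*H) = -3 + 13*H + D*H)
V(y) = -¾ (V(y) = -3/8 + (⅛)*(-3) = -3/8 - 3/8 = -¾)
g(v, Y) = -107 + Y - 7*v (g(v, Y) = (v + Y) + (-3 + 13*(-8) + v*(-8)) = (Y + v) + (-3 - 104 - 8*v) = (Y + v) + (-107 - 8*v) = -107 + Y - 7*v)
s(I, T) = -4*I*T
P = -168 (P = -4*14*3 = -168)
(P*(-30) + g(-126, V(9))) - 28457 = (-168*(-30) + (-107 - ¾ - 7*(-126))) - 28457 = (5040 + (-107 - ¾ + 882)) - 28457 = (5040 + 3097/4) - 28457 = 23257/4 - 28457 = -90571/4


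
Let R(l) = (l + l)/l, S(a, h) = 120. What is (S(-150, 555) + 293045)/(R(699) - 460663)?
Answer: -293165/460661 ≈ -0.63640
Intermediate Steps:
R(l) = 2 (R(l) = (2*l)/l = 2)
(S(-150, 555) + 293045)/(R(699) - 460663) = (120 + 293045)/(2 - 460663) = 293165/(-460661) = 293165*(-1/460661) = -293165/460661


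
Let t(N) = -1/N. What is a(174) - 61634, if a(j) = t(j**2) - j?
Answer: -1871299009/30276 ≈ -61808.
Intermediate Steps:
a(j) = -j - 1/j**2 (a(j) = -1/(j**2) - j = -1/j**2 - j = -j - 1/j**2)
a(174) - 61634 = (-1*174 - 1/174**2) - 61634 = (-174 - 1*1/30276) - 61634 = (-174 - 1/30276) - 61634 = -5268025/30276 - 61634 = -1871299009/30276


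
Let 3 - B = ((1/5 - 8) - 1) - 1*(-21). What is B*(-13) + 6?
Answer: 628/5 ≈ 125.60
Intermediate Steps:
B = -46/5 (B = 3 - (((1/5 - 8) - 1) - 1*(-21)) = 3 - (((⅕ - 8) - 1) + 21) = 3 - ((-39/5 - 1) + 21) = 3 - (-44/5 + 21) = 3 - 1*61/5 = 3 - 61/5 = -46/5 ≈ -9.2000)
B*(-13) + 6 = -46/5*(-13) + 6 = 598/5 + 6 = 628/5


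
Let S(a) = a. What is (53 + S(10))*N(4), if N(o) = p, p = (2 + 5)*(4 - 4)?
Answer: 0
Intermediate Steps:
p = 0 (p = 7*0 = 0)
N(o) = 0
(53 + S(10))*N(4) = (53 + 10)*0 = 63*0 = 0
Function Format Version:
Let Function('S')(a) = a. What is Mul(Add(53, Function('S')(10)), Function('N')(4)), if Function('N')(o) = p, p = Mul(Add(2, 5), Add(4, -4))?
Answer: 0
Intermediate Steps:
p = 0 (p = Mul(7, 0) = 0)
Function('N')(o) = 0
Mul(Add(53, Function('S')(10)), Function('N')(4)) = Mul(Add(53, 10), 0) = Mul(63, 0) = 0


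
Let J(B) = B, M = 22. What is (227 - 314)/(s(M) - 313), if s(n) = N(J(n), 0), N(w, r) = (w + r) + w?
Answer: 87/269 ≈ 0.32342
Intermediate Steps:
N(w, r) = r + 2*w (N(w, r) = (r + w) + w = r + 2*w)
s(n) = 2*n (s(n) = 0 + 2*n = 2*n)
(227 - 314)/(s(M) - 313) = (227 - 314)/(2*22 - 313) = -87/(44 - 313) = -87/(-269) = -87*(-1/269) = 87/269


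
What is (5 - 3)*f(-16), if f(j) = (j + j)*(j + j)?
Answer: 2048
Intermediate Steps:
f(j) = 4*j**2 (f(j) = (2*j)*(2*j) = 4*j**2)
(5 - 3)*f(-16) = (5 - 3)*(4*(-16)**2) = 2*(4*256) = 2*1024 = 2048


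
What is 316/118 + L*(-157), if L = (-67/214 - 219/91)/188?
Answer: 1069051965/216005608 ≈ 4.9492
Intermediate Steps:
L = -52963/3661112 (L = (-67*1/214 - 219*1/91)*(1/188) = (-67/214 - 219/91)*(1/188) = -52963/19474*1/188 = -52963/3661112 ≈ -0.014466)
316/118 + L*(-157) = 316/118 - 52963/3661112*(-157) = 316*(1/118) + 8315191/3661112 = 158/59 + 8315191/3661112 = 1069051965/216005608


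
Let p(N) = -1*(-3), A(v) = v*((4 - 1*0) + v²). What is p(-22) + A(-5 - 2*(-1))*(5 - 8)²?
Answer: -348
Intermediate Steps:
A(v) = v*(4 + v²) (A(v) = v*((4 + 0) + v²) = v*(4 + v²))
p(N) = 3
p(-22) + A(-5 - 2*(-1))*(5 - 8)² = 3 + ((-5 - 2*(-1))*(4 + (-5 - 2*(-1))²))*(5 - 8)² = 3 + ((-5 + 2)*(4 + (-5 + 2)²))*(-3)² = 3 - 3*(4 + (-3)²)*9 = 3 - 3*(4 + 9)*9 = 3 - 3*13*9 = 3 - 39*9 = 3 - 351 = -348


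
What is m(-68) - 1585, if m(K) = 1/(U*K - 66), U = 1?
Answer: -212391/134 ≈ -1585.0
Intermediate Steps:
m(K) = 1/(-66 + K) (m(K) = 1/(1*K - 66) = 1/(K - 66) = 1/(-66 + K))
m(-68) - 1585 = 1/(-66 - 68) - 1585 = 1/(-134) - 1585 = -1/134 - 1585 = -212391/134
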